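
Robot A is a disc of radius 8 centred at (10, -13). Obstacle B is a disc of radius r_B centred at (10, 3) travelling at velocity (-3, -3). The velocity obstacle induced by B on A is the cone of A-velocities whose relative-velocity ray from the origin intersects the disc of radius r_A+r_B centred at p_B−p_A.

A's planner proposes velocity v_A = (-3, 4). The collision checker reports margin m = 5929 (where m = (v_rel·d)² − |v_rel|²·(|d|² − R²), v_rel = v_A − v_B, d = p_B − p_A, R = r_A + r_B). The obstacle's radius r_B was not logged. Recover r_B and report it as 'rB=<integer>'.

m = 5929
d = (0, 16);  v_rel = (0, 7),  |v_rel|² = 49
v_rel×d = (0)·(16) − (7)·(0) = 0
since m = R²·49 − 0²:  R² = (0 + 5929) / 49 = 121
R = √121 = 11  ⇒  r_B = 11 − 8 = 3

rB=3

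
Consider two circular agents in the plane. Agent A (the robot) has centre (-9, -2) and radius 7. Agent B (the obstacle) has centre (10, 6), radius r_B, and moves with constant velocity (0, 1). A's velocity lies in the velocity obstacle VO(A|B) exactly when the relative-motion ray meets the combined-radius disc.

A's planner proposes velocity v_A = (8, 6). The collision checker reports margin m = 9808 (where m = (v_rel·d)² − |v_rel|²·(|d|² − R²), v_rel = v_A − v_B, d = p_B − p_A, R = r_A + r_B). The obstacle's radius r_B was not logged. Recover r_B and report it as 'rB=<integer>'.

m = 9808
d = (19, 8);  v_rel = (8, 5),  |v_rel|² = 89
v_rel×d = (8)·(8) − (5)·(19) = -31
since m = R²·89 − (-31)²:  R² = (961 + 9808) / 89 = 121
R = √121 = 11  ⇒  r_B = 11 − 7 = 4

rB=4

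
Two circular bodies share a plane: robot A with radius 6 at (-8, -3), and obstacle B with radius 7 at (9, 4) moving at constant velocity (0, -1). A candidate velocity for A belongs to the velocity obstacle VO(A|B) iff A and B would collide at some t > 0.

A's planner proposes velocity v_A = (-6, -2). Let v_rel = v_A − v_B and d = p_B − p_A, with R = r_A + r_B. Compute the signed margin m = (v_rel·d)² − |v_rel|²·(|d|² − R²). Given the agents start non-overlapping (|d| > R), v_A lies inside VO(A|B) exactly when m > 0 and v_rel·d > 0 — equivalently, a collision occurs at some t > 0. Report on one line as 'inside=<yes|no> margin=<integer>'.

d = (17, 7),  |d|² = 338;  R = 6+7 = 13,  c = 338−13² = 169
v_rel = (-6, -1),  |v_rel|² = 37;  v_rel·d = (-6)·(17) + (-1)·(7) = -109
37·t² + 218·t + 169 = 0  ⇒  m = (-109)² − 37·169 = 5628
m = 5628 > 0,  v_rel·d = -109 < 0  ⇒  outside

inside=no margin=5628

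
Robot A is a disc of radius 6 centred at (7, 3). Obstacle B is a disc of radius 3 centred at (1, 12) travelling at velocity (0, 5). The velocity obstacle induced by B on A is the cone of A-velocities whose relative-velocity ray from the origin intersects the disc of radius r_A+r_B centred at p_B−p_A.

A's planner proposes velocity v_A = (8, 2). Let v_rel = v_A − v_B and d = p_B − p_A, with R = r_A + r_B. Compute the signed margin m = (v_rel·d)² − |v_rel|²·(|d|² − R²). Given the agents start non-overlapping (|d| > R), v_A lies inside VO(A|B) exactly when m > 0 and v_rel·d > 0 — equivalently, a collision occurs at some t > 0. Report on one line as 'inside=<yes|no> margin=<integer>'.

d = (-6, 9),  |d|² = 117;  R = 6+3 = 9,  c = 117−9² = 36
v_rel = (8, -3),  |v_rel|² = 73;  v_rel·d = (8)·(-6) + (-3)·(9) = -75
73·t² + 150·t + 36 = 0  ⇒  m = (-75)² − 73·36 = 2997
m = 2997 > 0,  v_rel·d = -75 < 0  ⇒  outside

inside=no margin=2997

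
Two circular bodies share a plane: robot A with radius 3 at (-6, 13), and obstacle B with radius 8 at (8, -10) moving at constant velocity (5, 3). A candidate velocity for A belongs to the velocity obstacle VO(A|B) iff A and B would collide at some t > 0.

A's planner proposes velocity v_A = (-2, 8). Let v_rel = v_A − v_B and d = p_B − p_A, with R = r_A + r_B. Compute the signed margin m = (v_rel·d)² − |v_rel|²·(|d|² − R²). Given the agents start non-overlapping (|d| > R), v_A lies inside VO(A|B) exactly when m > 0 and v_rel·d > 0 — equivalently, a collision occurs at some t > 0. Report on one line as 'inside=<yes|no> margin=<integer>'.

d = (14, -23),  |d|² = 725;  R = 3+8 = 11,  c = 725−11² = 604
v_rel = (-7, 5),  |v_rel|² = 74;  v_rel·d = (-7)·(14) + (5)·(-23) = -213
74·t² + 426·t + 604 = 0  ⇒  m = (-213)² − 74·604 = 673
m = 673 > 0,  v_rel·d = -213 < 0  ⇒  outside

inside=no margin=673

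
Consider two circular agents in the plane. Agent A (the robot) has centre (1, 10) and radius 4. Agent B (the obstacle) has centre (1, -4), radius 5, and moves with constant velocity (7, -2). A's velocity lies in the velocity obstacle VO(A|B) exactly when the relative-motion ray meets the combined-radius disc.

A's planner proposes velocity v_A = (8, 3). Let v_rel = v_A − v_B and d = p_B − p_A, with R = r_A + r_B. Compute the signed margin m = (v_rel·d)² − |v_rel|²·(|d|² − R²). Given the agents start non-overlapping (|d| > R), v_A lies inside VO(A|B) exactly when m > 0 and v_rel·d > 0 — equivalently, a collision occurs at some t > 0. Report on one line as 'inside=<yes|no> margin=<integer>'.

d = (0, -14),  |d|² = 196;  R = 4+5 = 9,  c = 196−9² = 115
v_rel = (1, 5),  |v_rel|² = 26;  v_rel·d = (1)·(0) + (5)·(-14) = -70
26·t² + 140·t + 115 = 0  ⇒  m = (-70)² − 26·115 = 1910
m = 1910 > 0,  v_rel·d = -70 < 0  ⇒  outside

inside=no margin=1910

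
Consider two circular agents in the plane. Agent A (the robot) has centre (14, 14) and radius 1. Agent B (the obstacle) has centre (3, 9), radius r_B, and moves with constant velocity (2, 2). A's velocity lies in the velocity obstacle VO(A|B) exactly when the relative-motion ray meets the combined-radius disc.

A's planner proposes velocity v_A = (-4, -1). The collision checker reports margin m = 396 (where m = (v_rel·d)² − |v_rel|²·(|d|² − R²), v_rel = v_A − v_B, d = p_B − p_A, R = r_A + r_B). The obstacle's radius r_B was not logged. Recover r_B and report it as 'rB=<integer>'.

m = 396
d = (-11, -5);  v_rel = (-6, -3),  |v_rel|² = 45
v_rel×d = (-6)·(-5) − (-3)·(-11) = -3
since m = R²·45 − (-3)²:  R² = (9 + 396) / 45 = 9
R = √9 = 3  ⇒  r_B = 3 − 1 = 2

rB=2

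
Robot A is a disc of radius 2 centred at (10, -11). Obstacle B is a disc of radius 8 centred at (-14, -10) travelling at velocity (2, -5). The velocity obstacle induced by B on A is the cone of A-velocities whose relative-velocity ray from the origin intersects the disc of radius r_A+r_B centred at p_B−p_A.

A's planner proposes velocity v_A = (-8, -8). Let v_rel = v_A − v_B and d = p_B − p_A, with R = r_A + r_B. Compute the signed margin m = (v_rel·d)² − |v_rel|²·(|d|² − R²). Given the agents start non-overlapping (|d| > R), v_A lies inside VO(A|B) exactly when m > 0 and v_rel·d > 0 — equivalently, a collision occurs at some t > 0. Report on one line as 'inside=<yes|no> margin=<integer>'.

d = (-24, 1),  |d|² = 577;  R = 2+8 = 10,  c = 577−10² = 477
v_rel = (-10, -3),  |v_rel|² = 109;  v_rel·d = (-10)·(-24) + (-3)·(1) = 237
109·t² − 474·t + 477 = 0  ⇒  m = 237² − 109·477 = 4176
m = 4176 > 0,  v_rel·d = 237 > 0  ⇒  inside

inside=yes margin=4176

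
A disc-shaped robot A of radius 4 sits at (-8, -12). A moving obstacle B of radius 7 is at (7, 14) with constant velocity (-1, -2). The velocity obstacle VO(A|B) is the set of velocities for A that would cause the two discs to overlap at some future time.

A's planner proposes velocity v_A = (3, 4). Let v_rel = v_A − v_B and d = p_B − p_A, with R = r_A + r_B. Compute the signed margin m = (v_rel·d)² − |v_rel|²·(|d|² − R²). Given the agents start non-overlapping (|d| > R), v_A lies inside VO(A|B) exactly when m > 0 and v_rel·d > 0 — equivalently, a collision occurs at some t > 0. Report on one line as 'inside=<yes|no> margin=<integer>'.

d = (15, 26),  |d|² = 901;  R = 4+7 = 11,  c = 901−11² = 780
v_rel = (4, 6),  |v_rel|² = 52;  v_rel·d = (4)·(15) + (6)·(26) = 216
52·t² − 432·t + 780 = 0  ⇒  m = 216² − 52·780 = 6096
m = 6096 > 0,  v_rel·d = 216 > 0  ⇒  inside

inside=yes margin=6096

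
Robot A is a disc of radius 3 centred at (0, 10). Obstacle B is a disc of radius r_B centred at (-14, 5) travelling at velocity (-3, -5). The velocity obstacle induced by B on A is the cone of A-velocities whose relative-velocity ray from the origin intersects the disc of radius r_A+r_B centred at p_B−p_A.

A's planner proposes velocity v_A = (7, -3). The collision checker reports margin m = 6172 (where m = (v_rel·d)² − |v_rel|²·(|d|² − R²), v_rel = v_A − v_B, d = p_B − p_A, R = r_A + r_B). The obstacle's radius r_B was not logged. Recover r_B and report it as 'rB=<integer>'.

m = 6172
d = (-14, -5);  v_rel = (10, 2),  |v_rel|² = 104
v_rel×d = (10)·(-5) − (2)·(-14) = -22
since m = R²·104 − (-22)²:  R² = (484 + 6172) / 104 = 64
R = √64 = 8  ⇒  r_B = 8 − 3 = 5

rB=5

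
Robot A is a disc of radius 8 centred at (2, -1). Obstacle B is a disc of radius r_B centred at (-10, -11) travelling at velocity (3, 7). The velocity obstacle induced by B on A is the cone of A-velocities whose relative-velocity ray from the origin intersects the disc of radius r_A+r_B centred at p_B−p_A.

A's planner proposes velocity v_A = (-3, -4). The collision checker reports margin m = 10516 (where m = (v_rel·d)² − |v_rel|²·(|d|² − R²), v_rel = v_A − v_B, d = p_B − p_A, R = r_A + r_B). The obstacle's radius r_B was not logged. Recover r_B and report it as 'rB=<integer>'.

m = 10516
d = (-12, -10);  v_rel = (-6, -11),  |v_rel|² = 157
v_rel×d = (-6)·(-10) − (-11)·(-12) = -72
since m = R²·157 − (-72)²:  R² = (5184 + 10516) / 157 = 100
R = √100 = 10  ⇒  r_B = 10 − 8 = 2

rB=2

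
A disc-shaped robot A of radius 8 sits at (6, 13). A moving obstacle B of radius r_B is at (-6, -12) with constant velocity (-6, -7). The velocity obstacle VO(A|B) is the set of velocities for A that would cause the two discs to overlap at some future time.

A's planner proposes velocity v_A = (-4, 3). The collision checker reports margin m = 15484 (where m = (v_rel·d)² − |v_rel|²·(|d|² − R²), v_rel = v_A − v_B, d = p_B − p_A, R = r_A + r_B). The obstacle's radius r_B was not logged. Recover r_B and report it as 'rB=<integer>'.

m = 15484
d = (-12, -25);  v_rel = (2, 10),  |v_rel|² = 104
v_rel×d = (2)·(-25) − (10)·(-12) = 70
since m = R²·104 − 70²:  R² = (4900 + 15484) / 104 = 196
R = √196 = 14  ⇒  r_B = 14 − 8 = 6

rB=6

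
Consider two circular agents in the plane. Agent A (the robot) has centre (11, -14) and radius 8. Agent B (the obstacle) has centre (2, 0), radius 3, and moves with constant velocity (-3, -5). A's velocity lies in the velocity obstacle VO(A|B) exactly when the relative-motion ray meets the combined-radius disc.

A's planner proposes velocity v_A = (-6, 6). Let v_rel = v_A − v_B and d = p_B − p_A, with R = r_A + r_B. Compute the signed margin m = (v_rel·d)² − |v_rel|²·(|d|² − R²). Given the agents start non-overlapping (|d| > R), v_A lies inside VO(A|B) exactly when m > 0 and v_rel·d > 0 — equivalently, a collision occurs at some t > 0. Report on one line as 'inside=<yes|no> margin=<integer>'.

d = (-9, 14),  |d|² = 277;  R = 8+3 = 11,  c = 277−11² = 156
v_rel = (-3, 11),  |v_rel|² = 130;  v_rel·d = (-3)·(-9) + (11)·(14) = 181
130·t² − 362·t + 156 = 0  ⇒  m = 181² − 130·156 = 12481
m = 12481 > 0,  v_rel·d = 181 > 0  ⇒  inside

inside=yes margin=12481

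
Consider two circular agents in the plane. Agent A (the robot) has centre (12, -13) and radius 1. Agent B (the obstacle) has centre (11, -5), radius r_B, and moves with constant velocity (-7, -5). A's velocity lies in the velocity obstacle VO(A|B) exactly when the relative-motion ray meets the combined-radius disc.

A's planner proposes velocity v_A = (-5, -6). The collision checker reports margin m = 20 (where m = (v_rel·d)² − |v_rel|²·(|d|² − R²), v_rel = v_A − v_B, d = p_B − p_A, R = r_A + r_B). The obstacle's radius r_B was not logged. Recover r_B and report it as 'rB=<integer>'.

m = 20
d = (-1, 8);  v_rel = (2, -1),  |v_rel|² = 5
v_rel×d = (2)·(8) − (-1)·(-1) = 15
since m = R²·5 − 15²:  R² = (225 + 20) / 5 = 49
R = √49 = 7  ⇒  r_B = 7 − 1 = 6

rB=6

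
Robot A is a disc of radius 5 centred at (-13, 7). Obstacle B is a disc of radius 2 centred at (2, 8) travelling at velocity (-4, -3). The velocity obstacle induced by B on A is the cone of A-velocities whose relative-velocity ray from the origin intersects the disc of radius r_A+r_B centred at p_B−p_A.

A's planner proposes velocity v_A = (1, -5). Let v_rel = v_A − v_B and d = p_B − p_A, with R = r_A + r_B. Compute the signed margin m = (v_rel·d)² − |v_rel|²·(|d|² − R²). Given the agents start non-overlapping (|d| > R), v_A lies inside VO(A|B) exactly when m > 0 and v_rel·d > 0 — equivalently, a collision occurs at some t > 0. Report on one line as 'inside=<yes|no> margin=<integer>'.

d = (15, 1),  |d|² = 226;  R = 5+2 = 7,  c = 226−7² = 177
v_rel = (5, -2),  |v_rel|² = 29;  v_rel·d = (5)·(15) + (-2)·(1) = 73
29·t² − 146·t + 177 = 0  ⇒  m = 73² − 29·177 = 196
m = 196 > 0,  v_rel·d = 73 > 0  ⇒  inside

inside=yes margin=196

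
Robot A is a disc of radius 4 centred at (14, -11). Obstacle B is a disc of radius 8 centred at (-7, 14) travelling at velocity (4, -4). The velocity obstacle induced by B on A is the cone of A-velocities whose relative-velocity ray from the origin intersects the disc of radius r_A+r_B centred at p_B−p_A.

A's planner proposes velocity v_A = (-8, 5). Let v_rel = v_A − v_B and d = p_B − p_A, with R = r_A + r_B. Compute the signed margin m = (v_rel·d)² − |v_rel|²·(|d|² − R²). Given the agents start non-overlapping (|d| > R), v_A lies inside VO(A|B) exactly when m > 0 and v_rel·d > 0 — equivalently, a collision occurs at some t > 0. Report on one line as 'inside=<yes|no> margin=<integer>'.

d = (-21, 25),  |d|² = 1066;  R = 4+8 = 12,  c = 1066−12² = 922
v_rel = (-12, 9),  |v_rel|² = 225;  v_rel·d = (-12)·(-21) + (9)·(25) = 477
225·t² − 954·t + 922 = 0  ⇒  m = 477² − 225·922 = 20079
m = 20079 > 0,  v_rel·d = 477 > 0  ⇒  inside

inside=yes margin=20079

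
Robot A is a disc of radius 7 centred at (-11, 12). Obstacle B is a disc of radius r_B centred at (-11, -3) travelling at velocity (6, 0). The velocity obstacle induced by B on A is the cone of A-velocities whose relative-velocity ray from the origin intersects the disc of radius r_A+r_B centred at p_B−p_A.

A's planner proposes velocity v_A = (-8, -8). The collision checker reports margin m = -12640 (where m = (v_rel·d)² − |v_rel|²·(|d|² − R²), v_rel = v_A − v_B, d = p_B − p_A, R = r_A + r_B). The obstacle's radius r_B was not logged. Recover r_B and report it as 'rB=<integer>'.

m = -12640
d = (0, -15);  v_rel = (-14, -8),  |v_rel|² = 260
v_rel×d = (-14)·(-15) − (-8)·(0) = 210
since m = R²·260 − 210²:  R² = (44100 + -12640) / 260 = 121
R = √121 = 11  ⇒  r_B = 11 − 7 = 4

rB=4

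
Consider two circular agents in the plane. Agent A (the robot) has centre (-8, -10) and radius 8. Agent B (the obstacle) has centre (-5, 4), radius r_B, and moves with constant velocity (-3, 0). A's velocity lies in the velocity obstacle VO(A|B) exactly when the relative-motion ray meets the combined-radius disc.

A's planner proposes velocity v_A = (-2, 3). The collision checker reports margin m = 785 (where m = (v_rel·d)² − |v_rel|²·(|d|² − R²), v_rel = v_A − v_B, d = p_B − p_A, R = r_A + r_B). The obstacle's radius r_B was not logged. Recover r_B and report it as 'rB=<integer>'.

m = 785
d = (3, 14);  v_rel = (1, 3),  |v_rel|² = 10
v_rel×d = (1)·(14) − (3)·(3) = 5
since m = R²·10 − 5²:  R² = (25 + 785) / 10 = 81
R = √81 = 9  ⇒  r_B = 9 − 8 = 1

rB=1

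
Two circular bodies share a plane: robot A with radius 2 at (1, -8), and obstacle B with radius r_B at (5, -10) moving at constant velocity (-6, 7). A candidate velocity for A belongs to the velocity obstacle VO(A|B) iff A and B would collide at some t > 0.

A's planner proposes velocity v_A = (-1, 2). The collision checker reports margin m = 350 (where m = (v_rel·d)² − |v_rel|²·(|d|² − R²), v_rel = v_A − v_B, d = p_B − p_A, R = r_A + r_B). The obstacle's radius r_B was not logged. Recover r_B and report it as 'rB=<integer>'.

m = 350
d = (4, -2);  v_rel = (5, -5),  |v_rel|² = 50
v_rel×d = (5)·(-2) − (-5)·(4) = 10
since m = R²·50 − 10²:  R² = (100 + 350) / 50 = 9
R = √9 = 3  ⇒  r_B = 3 − 2 = 1

rB=1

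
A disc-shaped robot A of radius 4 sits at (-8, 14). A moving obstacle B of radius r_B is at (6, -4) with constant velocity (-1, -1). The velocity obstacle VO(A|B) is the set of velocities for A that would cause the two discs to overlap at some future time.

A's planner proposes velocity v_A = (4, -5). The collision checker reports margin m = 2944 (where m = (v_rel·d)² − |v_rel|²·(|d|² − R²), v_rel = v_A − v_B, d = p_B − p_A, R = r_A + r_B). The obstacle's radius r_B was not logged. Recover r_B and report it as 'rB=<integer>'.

m = 2944
d = (14, -18);  v_rel = (5, -4),  |v_rel|² = 41
v_rel×d = (5)·(-18) − (-4)·(14) = -34
since m = R²·41 − (-34)²:  R² = (1156 + 2944) / 41 = 100
R = √100 = 10  ⇒  r_B = 10 − 4 = 6

rB=6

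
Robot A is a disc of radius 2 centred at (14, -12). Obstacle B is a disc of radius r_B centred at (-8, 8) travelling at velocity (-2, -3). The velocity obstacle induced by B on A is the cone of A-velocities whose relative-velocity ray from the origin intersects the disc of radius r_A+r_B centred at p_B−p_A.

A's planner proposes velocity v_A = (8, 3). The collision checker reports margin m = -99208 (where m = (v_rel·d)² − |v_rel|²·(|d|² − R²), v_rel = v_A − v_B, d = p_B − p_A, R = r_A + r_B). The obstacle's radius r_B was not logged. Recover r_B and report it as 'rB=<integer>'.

m = -99208
d = (-22, 20);  v_rel = (10, 6),  |v_rel|² = 136
v_rel×d = (10)·(20) − (6)·(-22) = 332
since m = R²·136 − 332²:  R² = (110224 + -99208) / 136 = 81
R = √81 = 9  ⇒  r_B = 9 − 2 = 7

rB=7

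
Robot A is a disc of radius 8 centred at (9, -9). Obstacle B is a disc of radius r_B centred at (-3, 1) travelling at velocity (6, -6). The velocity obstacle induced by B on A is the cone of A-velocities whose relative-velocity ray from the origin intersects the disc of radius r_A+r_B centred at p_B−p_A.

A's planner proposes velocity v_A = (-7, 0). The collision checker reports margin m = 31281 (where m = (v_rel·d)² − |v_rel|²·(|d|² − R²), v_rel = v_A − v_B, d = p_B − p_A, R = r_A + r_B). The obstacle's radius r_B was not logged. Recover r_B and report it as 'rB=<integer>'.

m = 31281
d = (-12, 10);  v_rel = (-13, 6),  |v_rel|² = 205
v_rel×d = (-13)·(10) − (6)·(-12) = -58
since m = R²·205 − (-58)²:  R² = (3364 + 31281) / 205 = 169
R = √169 = 13  ⇒  r_B = 13 − 8 = 5

rB=5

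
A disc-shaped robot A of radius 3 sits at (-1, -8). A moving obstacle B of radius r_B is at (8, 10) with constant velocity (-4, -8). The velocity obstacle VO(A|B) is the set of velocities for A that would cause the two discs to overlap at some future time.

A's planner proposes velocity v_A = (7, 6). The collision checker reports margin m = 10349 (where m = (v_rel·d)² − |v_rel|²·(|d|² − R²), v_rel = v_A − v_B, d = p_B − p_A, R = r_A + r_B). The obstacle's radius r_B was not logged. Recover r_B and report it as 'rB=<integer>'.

m = 10349
d = (9, 18);  v_rel = (11, 14),  |v_rel|² = 317
v_rel×d = (11)·(18) − (14)·(9) = 72
since m = R²·317 − 72²:  R² = (5184 + 10349) / 317 = 49
R = √49 = 7  ⇒  r_B = 7 − 3 = 4

rB=4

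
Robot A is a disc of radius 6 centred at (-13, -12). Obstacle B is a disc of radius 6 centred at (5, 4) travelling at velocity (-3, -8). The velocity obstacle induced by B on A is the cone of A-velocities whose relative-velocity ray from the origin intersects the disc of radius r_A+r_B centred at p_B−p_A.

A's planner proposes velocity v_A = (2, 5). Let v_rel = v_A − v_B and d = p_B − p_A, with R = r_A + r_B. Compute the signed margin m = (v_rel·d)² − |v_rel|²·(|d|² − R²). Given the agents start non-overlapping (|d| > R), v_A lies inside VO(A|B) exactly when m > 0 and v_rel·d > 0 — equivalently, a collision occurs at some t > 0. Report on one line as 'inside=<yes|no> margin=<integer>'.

d = (18, 16),  |d|² = 580;  R = 6+6 = 12,  c = 580−12² = 436
v_rel = (5, 13),  |v_rel|² = 194;  v_rel·d = (5)·(18) + (13)·(16) = 298
194·t² − 596·t + 436 = 0  ⇒  m = 298² − 194·436 = 4220
m = 4220 > 0,  v_rel·d = 298 > 0  ⇒  inside

inside=yes margin=4220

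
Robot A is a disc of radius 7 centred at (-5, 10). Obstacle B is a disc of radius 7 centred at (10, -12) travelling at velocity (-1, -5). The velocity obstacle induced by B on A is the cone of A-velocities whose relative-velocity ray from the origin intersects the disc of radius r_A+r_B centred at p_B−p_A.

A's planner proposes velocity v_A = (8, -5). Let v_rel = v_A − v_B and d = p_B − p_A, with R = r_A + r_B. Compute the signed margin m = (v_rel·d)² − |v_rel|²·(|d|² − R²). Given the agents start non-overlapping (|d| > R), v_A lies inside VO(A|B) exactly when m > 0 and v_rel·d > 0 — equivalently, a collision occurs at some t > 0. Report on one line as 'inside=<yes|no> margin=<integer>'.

d = (15, -22),  |d|² = 709;  R = 7+7 = 14,  c = 709−14² = 513
v_rel = (9, 0),  |v_rel|² = 81;  v_rel·d = (9)·(15) + (0)·(-22) = 135
81·t² − 270·t + 513 = 0  ⇒  m = 135² − 81·513 = -23328
m = -23328 < 0,  v_rel·d = 135 > 0  ⇒  outside

inside=no margin=-23328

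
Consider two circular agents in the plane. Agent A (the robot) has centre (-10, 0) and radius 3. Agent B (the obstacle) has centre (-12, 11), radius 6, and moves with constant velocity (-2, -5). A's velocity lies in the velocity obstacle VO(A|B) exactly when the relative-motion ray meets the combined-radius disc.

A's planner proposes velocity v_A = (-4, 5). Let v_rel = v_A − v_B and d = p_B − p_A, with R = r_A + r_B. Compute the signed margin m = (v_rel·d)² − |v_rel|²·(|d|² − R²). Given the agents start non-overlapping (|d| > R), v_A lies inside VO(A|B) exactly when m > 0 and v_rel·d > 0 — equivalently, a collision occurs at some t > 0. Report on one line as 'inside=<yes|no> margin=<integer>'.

d = (-2, 11),  |d|² = 125;  R = 3+6 = 9,  c = 125−9² = 44
v_rel = (-2, 10),  |v_rel|² = 104;  v_rel·d = (-2)·(-2) + (10)·(11) = 114
104·t² − 228·t + 44 = 0  ⇒  m = 114² − 104·44 = 8420
m = 8420 > 0,  v_rel·d = 114 > 0  ⇒  inside

inside=yes margin=8420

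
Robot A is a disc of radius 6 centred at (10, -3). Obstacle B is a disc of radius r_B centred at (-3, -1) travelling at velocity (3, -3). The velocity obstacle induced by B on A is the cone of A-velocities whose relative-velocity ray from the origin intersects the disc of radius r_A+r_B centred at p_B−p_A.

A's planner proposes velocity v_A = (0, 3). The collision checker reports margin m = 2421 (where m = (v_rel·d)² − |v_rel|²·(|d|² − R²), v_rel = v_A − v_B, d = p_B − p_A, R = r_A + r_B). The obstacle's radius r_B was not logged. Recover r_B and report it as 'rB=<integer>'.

m = 2421
d = (-13, 2);  v_rel = (-3, 6),  |v_rel|² = 45
v_rel×d = (-3)·(2) − (6)·(-13) = 72
since m = R²·45 − 72²:  R² = (5184 + 2421) / 45 = 169
R = √169 = 13  ⇒  r_B = 13 − 6 = 7

rB=7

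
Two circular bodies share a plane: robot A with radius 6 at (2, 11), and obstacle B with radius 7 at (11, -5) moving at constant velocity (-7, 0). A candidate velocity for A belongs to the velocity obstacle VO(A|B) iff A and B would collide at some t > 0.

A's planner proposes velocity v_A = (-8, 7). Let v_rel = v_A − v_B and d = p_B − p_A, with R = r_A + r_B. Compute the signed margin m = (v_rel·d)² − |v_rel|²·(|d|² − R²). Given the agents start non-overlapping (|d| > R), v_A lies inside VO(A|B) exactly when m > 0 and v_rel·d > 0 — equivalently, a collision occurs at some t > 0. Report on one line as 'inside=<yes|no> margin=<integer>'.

d = (9, -16),  |d|² = 337;  R = 6+7 = 13,  c = 337−13² = 168
v_rel = (-1, 7),  |v_rel|² = 50;  v_rel·d = (-1)·(9) + (7)·(-16) = -121
50·t² + 242·t + 168 = 0  ⇒  m = (-121)² − 50·168 = 6241
m = 6241 > 0,  v_rel·d = -121 < 0  ⇒  outside

inside=no margin=6241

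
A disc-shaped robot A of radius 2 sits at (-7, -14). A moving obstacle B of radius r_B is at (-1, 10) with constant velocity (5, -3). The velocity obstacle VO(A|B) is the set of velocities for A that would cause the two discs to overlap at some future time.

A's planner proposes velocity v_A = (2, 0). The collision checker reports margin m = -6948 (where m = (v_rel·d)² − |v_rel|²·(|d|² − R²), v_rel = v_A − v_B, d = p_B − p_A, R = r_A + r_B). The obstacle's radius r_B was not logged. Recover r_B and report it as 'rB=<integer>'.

m = -6948
d = (6, 24);  v_rel = (-3, 3),  |v_rel|² = 18
v_rel×d = (-3)·(24) − (3)·(6) = -90
since m = R²·18 − (-90)²:  R² = (8100 + -6948) / 18 = 64
R = √64 = 8  ⇒  r_B = 8 − 2 = 6

rB=6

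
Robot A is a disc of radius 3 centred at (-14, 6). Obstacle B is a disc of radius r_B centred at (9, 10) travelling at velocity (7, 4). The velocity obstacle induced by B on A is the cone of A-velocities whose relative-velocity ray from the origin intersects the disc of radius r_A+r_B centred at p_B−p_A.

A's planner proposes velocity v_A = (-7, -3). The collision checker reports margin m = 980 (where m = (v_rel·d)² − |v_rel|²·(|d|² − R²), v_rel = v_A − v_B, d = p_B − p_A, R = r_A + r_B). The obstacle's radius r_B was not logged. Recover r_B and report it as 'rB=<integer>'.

m = 980
d = (23, 4);  v_rel = (-14, -7),  |v_rel|² = 245
v_rel×d = (-14)·(4) − (-7)·(23) = 105
since m = R²·245 − 105²:  R² = (11025 + 980) / 245 = 49
R = √49 = 7  ⇒  r_B = 7 − 3 = 4

rB=4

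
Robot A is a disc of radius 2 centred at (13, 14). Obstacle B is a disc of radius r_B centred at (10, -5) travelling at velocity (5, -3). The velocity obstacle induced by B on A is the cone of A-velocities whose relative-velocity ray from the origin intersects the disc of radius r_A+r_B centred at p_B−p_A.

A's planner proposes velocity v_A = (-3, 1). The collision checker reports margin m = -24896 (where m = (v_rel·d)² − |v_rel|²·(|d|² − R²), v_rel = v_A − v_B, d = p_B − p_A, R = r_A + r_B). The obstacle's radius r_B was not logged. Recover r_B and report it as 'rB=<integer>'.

m = -24896
d = (-3, -19);  v_rel = (-8, 4),  |v_rel|² = 80
v_rel×d = (-8)·(-19) − (4)·(-3) = 164
since m = R²·80 − 164²:  R² = (26896 + -24896) / 80 = 25
R = √25 = 5  ⇒  r_B = 5 − 2 = 3

rB=3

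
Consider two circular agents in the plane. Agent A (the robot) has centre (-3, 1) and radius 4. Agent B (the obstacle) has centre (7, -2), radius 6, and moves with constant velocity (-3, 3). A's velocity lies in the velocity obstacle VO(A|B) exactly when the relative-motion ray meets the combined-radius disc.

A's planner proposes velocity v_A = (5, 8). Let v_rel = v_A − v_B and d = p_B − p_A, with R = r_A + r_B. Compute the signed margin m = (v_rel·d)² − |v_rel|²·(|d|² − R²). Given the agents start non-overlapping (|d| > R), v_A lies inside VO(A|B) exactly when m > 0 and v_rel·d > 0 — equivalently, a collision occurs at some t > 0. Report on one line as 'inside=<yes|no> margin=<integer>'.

d = (10, -3),  |d|² = 109;  R = 4+6 = 10,  c = 109−10² = 9
v_rel = (8, 5),  |v_rel|² = 89;  v_rel·d = (8)·(10) + (5)·(-3) = 65
89·t² − 130·t + 9 = 0  ⇒  m = 65² − 89·9 = 3424
m = 3424 > 0,  v_rel·d = 65 > 0  ⇒  inside

inside=yes margin=3424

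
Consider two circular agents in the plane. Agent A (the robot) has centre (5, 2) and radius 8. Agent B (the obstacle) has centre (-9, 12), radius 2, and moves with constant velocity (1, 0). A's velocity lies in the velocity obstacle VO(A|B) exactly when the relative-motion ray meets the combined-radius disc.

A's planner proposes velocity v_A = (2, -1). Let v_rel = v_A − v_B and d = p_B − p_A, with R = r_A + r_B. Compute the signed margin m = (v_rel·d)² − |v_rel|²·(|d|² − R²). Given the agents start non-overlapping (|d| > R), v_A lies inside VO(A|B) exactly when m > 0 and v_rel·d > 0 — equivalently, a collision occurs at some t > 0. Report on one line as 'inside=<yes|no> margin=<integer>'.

d = (-14, 10),  |d|² = 296;  R = 8+2 = 10,  c = 296−10² = 196
v_rel = (1, -1),  |v_rel|² = 2;  v_rel·d = (1)·(-14) + (-1)·(10) = -24
2·t² + 48·t + 196 = 0  ⇒  m = (-24)² − 2·196 = 184
m = 184 > 0,  v_rel·d = -24 < 0  ⇒  outside

inside=no margin=184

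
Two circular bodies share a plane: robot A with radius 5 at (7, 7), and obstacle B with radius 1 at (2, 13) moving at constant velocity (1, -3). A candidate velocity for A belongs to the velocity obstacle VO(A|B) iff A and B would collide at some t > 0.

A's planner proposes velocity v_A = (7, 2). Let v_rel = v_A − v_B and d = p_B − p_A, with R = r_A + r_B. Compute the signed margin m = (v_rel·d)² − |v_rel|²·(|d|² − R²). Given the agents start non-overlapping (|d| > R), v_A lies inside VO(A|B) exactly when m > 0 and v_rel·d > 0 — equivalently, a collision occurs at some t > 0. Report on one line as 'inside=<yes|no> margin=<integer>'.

d = (-5, 6),  |d|² = 61;  R = 5+1 = 6,  c = 61−6² = 25
v_rel = (6, 5),  |v_rel|² = 61;  v_rel·d = (6)·(-5) + (5)·(6) = 0
61·t² − 0·t + 25 = 0  ⇒  m = 0² − 61·25 = -1525
m = -1525 < 0,  v_rel·d = 0 = 0  ⇒  outside

inside=no margin=-1525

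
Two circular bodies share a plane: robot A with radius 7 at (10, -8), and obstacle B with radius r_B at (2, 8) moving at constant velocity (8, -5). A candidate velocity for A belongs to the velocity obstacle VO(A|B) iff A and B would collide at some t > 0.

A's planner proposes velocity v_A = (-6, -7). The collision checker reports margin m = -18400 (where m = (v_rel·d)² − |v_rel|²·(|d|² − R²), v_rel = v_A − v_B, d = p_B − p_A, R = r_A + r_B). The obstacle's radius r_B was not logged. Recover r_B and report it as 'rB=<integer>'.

m = -18400
d = (-8, 16);  v_rel = (-14, -2),  |v_rel|² = 200
v_rel×d = (-14)·(16) − (-2)·(-8) = -240
since m = R²·200 − (-240)²:  R² = (57600 + -18400) / 200 = 196
R = √196 = 14  ⇒  r_B = 14 − 7 = 7

rB=7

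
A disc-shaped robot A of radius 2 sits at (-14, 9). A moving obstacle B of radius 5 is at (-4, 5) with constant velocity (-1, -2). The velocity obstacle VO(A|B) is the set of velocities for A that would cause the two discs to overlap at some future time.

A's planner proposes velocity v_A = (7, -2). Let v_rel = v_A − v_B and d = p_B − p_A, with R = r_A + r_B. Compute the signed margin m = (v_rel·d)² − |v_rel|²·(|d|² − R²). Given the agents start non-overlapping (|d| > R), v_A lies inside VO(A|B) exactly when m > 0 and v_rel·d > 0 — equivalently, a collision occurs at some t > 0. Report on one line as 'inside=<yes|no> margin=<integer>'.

d = (10, -4),  |d|² = 116;  R = 2+5 = 7,  c = 116−7² = 67
v_rel = (8, 0),  |v_rel|² = 64;  v_rel·d = (8)·(10) + (0)·(-4) = 80
64·t² − 160·t + 67 = 0  ⇒  m = 80² − 64·67 = 2112
m = 2112 > 0,  v_rel·d = 80 > 0  ⇒  inside

inside=yes margin=2112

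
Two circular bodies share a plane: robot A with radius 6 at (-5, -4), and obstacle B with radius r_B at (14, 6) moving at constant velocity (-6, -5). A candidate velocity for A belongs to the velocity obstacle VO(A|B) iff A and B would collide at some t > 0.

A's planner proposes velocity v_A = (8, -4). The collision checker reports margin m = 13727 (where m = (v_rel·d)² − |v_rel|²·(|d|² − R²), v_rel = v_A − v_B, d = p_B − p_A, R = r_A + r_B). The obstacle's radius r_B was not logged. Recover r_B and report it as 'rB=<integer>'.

m = 13727
d = (19, 10);  v_rel = (14, 1),  |v_rel|² = 197
v_rel×d = (14)·(10) − (1)·(19) = 121
since m = R²·197 − 121²:  R² = (14641 + 13727) / 197 = 144
R = √144 = 12  ⇒  r_B = 12 − 6 = 6

rB=6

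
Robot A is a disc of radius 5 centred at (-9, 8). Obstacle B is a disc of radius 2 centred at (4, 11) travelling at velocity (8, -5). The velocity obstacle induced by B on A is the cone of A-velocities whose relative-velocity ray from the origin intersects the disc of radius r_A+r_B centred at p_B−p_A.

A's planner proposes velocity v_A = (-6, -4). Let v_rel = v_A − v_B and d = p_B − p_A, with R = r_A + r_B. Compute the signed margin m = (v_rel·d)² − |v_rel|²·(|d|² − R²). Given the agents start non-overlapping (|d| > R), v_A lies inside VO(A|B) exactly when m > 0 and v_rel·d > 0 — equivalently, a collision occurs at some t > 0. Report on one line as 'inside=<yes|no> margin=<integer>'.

d = (13, 3),  |d|² = 178;  R = 5+2 = 7,  c = 178−7² = 129
v_rel = (-14, 1),  |v_rel|² = 197;  v_rel·d = (-14)·(13) + (1)·(3) = -179
197·t² + 358·t + 129 = 0  ⇒  m = (-179)² − 197·129 = 6628
m = 6628 > 0,  v_rel·d = -179 < 0  ⇒  outside

inside=no margin=6628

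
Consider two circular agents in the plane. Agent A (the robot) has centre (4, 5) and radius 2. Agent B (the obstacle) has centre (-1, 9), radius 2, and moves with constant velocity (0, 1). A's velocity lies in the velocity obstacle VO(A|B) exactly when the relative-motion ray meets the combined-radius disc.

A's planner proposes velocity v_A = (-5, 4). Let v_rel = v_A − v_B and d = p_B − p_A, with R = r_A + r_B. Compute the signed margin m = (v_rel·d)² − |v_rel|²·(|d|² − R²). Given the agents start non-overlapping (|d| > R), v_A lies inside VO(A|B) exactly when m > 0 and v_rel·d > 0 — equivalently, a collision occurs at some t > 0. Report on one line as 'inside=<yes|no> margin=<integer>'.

d = (-5, 4),  |d|² = 41;  R = 2+2 = 4,  c = 41−4² = 25
v_rel = (-5, 3),  |v_rel|² = 34;  v_rel·d = (-5)·(-5) + (3)·(4) = 37
34·t² − 74·t + 25 = 0  ⇒  m = 37² − 34·25 = 519
m = 519 > 0,  v_rel·d = 37 > 0  ⇒  inside

inside=yes margin=519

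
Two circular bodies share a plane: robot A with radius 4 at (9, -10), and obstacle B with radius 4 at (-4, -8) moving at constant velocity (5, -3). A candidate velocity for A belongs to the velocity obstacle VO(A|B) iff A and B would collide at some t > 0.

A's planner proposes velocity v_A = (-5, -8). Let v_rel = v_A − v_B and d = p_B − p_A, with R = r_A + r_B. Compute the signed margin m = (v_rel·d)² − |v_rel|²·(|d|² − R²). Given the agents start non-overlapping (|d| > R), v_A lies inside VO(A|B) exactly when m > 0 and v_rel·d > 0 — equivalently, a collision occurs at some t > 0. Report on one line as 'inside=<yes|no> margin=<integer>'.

d = (-13, 2),  |d|² = 173;  R = 4+4 = 8,  c = 173−8² = 109
v_rel = (-10, -5),  |v_rel|² = 125;  v_rel·d = (-10)·(-13) + (-5)·(2) = 120
125·t² − 240·t + 109 = 0  ⇒  m = 120² − 125·109 = 775
m = 775 > 0,  v_rel·d = 120 > 0  ⇒  inside

inside=yes margin=775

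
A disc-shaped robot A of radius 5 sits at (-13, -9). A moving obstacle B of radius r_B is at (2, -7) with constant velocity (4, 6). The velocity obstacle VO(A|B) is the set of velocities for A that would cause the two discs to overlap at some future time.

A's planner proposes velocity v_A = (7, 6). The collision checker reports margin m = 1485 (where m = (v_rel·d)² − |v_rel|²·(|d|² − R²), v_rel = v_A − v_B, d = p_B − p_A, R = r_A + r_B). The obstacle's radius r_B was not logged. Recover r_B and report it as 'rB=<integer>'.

m = 1485
d = (15, 2);  v_rel = (3, 0),  |v_rel|² = 9
v_rel×d = (3)·(2) − (0)·(15) = 6
since m = R²·9 − 6²:  R² = (36 + 1485) / 9 = 169
R = √169 = 13  ⇒  r_B = 13 − 5 = 8

rB=8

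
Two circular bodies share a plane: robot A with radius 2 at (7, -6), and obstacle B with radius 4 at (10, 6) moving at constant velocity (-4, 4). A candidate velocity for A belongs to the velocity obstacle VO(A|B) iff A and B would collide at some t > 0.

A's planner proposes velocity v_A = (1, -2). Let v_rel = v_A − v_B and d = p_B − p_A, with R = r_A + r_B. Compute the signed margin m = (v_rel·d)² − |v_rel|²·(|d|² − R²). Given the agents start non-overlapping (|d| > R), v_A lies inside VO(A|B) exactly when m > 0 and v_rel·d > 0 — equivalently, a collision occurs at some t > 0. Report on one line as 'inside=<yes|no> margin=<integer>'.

d = (3, 12),  |d|² = 153;  R = 2+4 = 6,  c = 153−6² = 117
v_rel = (5, -6),  |v_rel|² = 61;  v_rel·d = (5)·(3) + (-6)·(12) = -57
61·t² + 114·t + 117 = 0  ⇒  m = (-57)² − 61·117 = -3888
m = -3888 < 0,  v_rel·d = -57 < 0  ⇒  outside

inside=no margin=-3888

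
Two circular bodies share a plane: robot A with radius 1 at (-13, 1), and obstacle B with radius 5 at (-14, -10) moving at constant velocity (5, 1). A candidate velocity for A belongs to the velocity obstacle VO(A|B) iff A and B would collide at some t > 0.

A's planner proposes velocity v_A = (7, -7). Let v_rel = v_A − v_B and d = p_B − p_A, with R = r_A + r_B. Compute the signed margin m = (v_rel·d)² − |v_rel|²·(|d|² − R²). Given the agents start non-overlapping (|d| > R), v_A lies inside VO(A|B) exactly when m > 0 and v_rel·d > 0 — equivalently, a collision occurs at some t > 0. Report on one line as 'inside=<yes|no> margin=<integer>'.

d = (-1, -11),  |d|² = 122;  R = 1+5 = 6,  c = 122−6² = 86
v_rel = (2, -8),  |v_rel|² = 68;  v_rel·d = (2)·(-1) + (-8)·(-11) = 86
68·t² − 172·t + 86 = 0  ⇒  m = 86² − 68·86 = 1548
m = 1548 > 0,  v_rel·d = 86 > 0  ⇒  inside

inside=yes margin=1548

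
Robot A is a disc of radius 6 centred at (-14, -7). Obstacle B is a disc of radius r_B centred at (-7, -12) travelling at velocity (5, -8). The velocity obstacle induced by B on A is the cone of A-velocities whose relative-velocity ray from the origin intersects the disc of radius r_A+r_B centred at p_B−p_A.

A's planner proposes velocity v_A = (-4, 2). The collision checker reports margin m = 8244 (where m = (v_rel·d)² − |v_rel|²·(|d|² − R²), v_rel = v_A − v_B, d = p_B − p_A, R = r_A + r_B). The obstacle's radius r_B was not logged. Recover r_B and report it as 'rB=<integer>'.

m = 8244
d = (7, -5);  v_rel = (-9, 10),  |v_rel|² = 181
v_rel×d = (-9)·(-5) − (10)·(7) = -25
since m = R²·181 − (-25)²:  R² = (625 + 8244) / 181 = 49
R = √49 = 7  ⇒  r_B = 7 − 6 = 1

rB=1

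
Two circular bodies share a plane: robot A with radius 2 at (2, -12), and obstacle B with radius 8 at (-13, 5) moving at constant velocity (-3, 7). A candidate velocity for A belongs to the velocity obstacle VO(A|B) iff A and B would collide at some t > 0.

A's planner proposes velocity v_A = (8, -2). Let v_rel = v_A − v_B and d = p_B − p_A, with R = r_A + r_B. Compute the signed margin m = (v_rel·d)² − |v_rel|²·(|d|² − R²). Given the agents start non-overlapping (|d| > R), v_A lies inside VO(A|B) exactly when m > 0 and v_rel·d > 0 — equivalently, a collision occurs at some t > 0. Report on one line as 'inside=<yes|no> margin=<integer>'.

d = (-15, 17),  |d|² = 514;  R = 2+8 = 10,  c = 514−10² = 414
v_rel = (11, -9),  |v_rel|² = 202;  v_rel·d = (11)·(-15) + (-9)·(17) = -318
202·t² + 636·t + 414 = 0  ⇒  m = (-318)² − 202·414 = 17496
m = 17496 > 0,  v_rel·d = -318 < 0  ⇒  outside

inside=no margin=17496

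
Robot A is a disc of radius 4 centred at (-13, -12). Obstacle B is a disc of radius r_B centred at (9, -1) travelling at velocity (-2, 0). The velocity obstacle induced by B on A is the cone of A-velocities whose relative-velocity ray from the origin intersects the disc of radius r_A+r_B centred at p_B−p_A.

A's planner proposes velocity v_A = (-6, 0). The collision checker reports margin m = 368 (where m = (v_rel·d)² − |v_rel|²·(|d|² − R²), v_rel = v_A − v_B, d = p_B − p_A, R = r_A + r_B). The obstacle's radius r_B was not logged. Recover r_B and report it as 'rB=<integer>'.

m = 368
d = (22, 11);  v_rel = (-4, 0),  |v_rel|² = 16
v_rel×d = (-4)·(11) − (0)·(22) = -44
since m = R²·16 − (-44)²:  R² = (1936 + 368) / 16 = 144
R = √144 = 12  ⇒  r_B = 12 − 4 = 8

rB=8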